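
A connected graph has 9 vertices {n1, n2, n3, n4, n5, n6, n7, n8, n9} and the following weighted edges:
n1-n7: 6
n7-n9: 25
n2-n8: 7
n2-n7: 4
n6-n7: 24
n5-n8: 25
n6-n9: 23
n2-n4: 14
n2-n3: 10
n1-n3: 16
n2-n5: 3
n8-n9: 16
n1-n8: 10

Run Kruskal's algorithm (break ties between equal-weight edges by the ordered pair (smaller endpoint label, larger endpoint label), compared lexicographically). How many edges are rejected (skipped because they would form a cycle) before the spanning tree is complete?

Kruskal's algorithm — process edges by increasing weight (ties by edge label):
n2-n5 (3): add — endpoints in different components.
n2-n7 (4): add — endpoints in different components.
n1-n7 (6): add — endpoints in different components.
n2-n8 (7): add — endpoints in different components.
n1-n8 (10): skip — n8 and n1 already connected.
n2-n3 (10): add — endpoints in different components.
n2-n4 (14): add — endpoints in different components.
n1-n3 (16): skip — n1 and n3 already connected.
n8-n9 (16): add — endpoints in different components.
n6-n9 (23): add — endpoints in different components.
Edges rejected before the tree was complete: 2.

2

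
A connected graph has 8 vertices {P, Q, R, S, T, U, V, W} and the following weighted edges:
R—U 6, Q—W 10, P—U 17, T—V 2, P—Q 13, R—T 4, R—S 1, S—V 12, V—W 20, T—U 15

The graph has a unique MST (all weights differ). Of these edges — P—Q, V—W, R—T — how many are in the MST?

Kruskal's algorithm — process edges by increasing weight (ties by edge label):
R—S (1): add — endpoints in different components.
T—V (2): add — endpoints in different components.
R—T (4): add — endpoints in different components.
R—U (6): add — endpoints in different components.
Q—W (10): add — endpoints in different components.
S—V (12): skip — V and S already connected.
P—Q (13): add — endpoints in different components.
T—U (15): skip — U and T already connected.
P—U (17): add — endpoints in different components.
MST edge set: {R—S, T—V, R—T, R—U, Q—W, P—Q, P—U}.
Of the listed edges, {P—Q, R—T} are in the MST → 2.

2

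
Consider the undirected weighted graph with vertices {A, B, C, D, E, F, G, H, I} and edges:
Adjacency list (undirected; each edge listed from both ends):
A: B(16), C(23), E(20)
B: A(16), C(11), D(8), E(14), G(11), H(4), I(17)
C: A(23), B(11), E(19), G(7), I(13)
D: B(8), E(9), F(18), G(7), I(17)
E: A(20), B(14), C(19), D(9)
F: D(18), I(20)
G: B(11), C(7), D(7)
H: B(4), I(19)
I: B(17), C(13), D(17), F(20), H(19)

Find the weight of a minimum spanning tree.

82

Prim, starting at F.
Step 1: cheapest edge leaving the tree is D—F (18); add D.
Step 2: cheapest edge leaving the tree is D—G (7); add G.
Step 3: cheapest edge leaving the tree is C—G (7); add C.
Step 4: cheapest edge leaving the tree is B—D (8); add B.
Step 5: cheapest edge leaving the tree is B—H (4); add H.
Step 6: cheapest edge leaving the tree is D—E (9); add E.
Step 7: cheapest edge leaving the tree is C—I (13); add I.
Step 8: cheapest edge leaving the tree is A—B (16); add A.
MST edges: D—F, D—G, C—G, B—D, B—H, D—E, C—I, A—B; total weight 18+7+7+8+4+9+13+16 = 82.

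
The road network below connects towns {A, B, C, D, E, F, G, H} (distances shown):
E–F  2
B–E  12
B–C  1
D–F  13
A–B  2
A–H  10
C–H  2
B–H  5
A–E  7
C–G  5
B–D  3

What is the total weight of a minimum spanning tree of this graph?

Prim's algorithm from D:
Step 1: frontier [B–D 3, D–F 13] → take B–D (3); add B.
Step 2: frontier [B–C 1, A–B 2, B–H 5, B–E 12, D–F 13] → take B–C (1); add C.
Step 3: frontier [A–B 2, B–H 5, B–E 12, C–H 2, C–G 5, D–F 13] → take A–B (2); add A.
Step 4: frontier [A–E 7, A–H 10, B–H 5, B–E 12, C–H 2, C–G 5, D–F 13] → take C–H (2); add H.
Step 5: frontier [A–E 7, B–E 12, C–G 5, D–F 13] → take C–G (5); add G.
Step 6: frontier [A–E 7, B–E 12, D–F 13] → take A–E (7); add E.
Step 7: frontier [D–F 13, E–F 2] → take E–F (2); add F.
MST edges: B–D, B–C, A–B, C–H, C–G, A–E, E–F; total weight 3+1+2+2+5+7+2 = 22.

22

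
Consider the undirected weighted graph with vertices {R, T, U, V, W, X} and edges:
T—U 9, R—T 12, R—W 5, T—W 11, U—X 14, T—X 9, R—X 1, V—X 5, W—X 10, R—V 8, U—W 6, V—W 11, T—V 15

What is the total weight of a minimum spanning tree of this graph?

Prim, starting at W.
Step 1: cheapest edge leaving the tree is R—W (5); add R.
Step 2: cheapest edge leaving the tree is R—X (1); add X.
Step 3: cheapest edge leaving the tree is V—X (5); add V.
Step 4: cheapest edge leaving the tree is U—W (6); add U.
Step 5: cheapest edge leaving the tree is T—U (9); add T.
MST edges: R—W, R—X, V—X, U—W, T—U; total weight 5+1+5+6+9 = 26.

26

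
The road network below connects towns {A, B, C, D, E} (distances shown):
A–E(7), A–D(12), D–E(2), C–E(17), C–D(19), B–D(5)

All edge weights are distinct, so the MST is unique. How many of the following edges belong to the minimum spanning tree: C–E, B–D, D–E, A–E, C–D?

4

Kruskal's algorithm — process edges by increasing weight (ties by edge label):
D–E (2): add. Components now {A} {B} {C} {D,E}
B–D (5): add. Components now {A} {B,D,E} {C}
A–E (7): add. Components now {A,B,D,E} {C}
A–D (12): skip — A and D already connected.
C–E (17): add. Components now {A,B,C,D,E}
MST edge set: {D–E, B–D, A–E, C–E}.
Of the listed edges, {C–E, B–D, D–E, A–E} are in the MST → 4.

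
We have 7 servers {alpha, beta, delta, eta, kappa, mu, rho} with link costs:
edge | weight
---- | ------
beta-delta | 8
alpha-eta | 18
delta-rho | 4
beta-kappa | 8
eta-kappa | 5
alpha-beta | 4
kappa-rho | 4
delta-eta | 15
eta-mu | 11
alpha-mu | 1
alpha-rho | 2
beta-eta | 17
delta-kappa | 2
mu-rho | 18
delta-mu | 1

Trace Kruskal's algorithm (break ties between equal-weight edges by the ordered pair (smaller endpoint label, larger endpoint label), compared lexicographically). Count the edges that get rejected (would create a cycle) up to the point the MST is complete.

2

Kruskal's algorithm — process edges by increasing weight (ties by edge label):
alpha-mu (1): add. Components now {delta} {eta} {kappa} {alpha,mu} {beta} {rho}
delta-mu (1): add. Components now {alpha,delta,mu} {eta} {kappa} {beta} {rho}
alpha-rho (2): add. Components now {alpha,delta,mu,rho} {eta} {kappa} {beta}
delta-kappa (2): add. Components now {alpha,delta,kappa,mu,rho} {eta} {beta}
alpha-beta (4): add. Components now {alpha,beta,delta,kappa,mu,rho} {eta}
delta-rho (4): skip — delta and rho already connected.
kappa-rho (4): skip — kappa and rho already connected.
eta-kappa (5): add. Components now {alpha,beta,delta,eta,kappa,mu,rho}
Edges rejected before the tree was complete: 2.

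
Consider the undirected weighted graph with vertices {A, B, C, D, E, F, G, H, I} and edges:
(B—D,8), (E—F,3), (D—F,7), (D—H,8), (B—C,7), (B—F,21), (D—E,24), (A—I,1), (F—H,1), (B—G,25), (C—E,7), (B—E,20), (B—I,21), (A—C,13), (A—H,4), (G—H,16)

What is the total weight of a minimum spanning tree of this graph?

Prim, starting at F.
Step 1: cheapest edge leaving the tree is F—H (1); add H.
Step 2: cheapest edge leaving the tree is E—F (3); add E.
Step 3: cheapest edge leaving the tree is A—H (4); add A.
Step 4: cheapest edge leaving the tree is A—I (1); add I.
Step 5: cheapest edge leaving the tree is C—E (7); add C.
Step 6: cheapest edge leaving the tree is B—C (7); add B.
Step 7: cheapest edge leaving the tree is D—F (7); add D.
Step 8: cheapest edge leaving the tree is G—H (16); add G.
MST edges: F—H, E—F, A—H, A—I, C—E, B—C, D—F, G—H; total weight 1+3+4+1+7+7+7+16 = 46.

46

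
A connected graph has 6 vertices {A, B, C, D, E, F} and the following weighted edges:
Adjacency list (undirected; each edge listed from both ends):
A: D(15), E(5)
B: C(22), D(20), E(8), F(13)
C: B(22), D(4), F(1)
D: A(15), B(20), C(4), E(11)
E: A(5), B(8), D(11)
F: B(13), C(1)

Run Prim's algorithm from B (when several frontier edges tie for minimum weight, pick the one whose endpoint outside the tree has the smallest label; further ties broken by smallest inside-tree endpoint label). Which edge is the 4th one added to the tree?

Prim, starting at B.
Step 1: cheapest edge leaving the tree is B E (8); add E.
Step 2: cheapest edge leaving the tree is A E (5); add A.
Step 3: cheapest edge leaving the tree is D E (11); add D.
Step 4: cheapest edge leaving the tree is C D (4); add C.
Step 5: cheapest edge leaving the tree is C F (1); add F.
The 4th edge added is C D.

C-D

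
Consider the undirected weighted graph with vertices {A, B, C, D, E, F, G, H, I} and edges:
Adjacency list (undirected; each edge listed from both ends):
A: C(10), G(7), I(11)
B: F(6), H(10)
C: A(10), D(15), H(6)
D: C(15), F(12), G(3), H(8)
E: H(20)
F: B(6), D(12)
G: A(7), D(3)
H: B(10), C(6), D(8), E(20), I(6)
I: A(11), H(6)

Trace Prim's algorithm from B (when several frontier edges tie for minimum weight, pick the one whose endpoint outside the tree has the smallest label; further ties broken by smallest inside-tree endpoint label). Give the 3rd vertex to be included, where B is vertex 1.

H

Prim's algorithm from B:
Step 1: cheapest edge leaving the tree is B—F (6); add F.
Step 2: cheapest edge leaving the tree is B—H (10); add H.
Step 3: cheapest edge leaving the tree is C—H (6); add C.
Step 4: cheapest edge leaving the tree is H—I (6); add I.
Step 5: cheapest edge leaving the tree is D—H (8); add D.
Step 6: cheapest edge leaving the tree is D—G (3); add G.
Step 7: cheapest edge leaving the tree is A—G (7); add A.
Step 8: cheapest edge leaving the tree is E—H (20); add E.
Vertex order: B, F, H, C, I, D, G, A, E. The 3rd vertex is H.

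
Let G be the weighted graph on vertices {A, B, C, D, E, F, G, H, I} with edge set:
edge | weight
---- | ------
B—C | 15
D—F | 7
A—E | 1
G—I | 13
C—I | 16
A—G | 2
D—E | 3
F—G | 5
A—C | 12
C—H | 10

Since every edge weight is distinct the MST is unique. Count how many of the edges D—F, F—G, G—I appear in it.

2

Kruskal's algorithm — process edges by increasing weight (ties by edge label):
A—E (1): add — endpoints in different components.
A—G (2): add — endpoints in different components.
D—E (3): add — endpoints in different components.
F—G (5): add — endpoints in different components.
D—F (7): skip — D and F already connected.
C—H (10): add — endpoints in different components.
A—C (12): add — endpoints in different components.
G—I (13): add — endpoints in different components.
B—C (15): add — endpoints in different components.
MST edge set: {A—E, A—G, D—E, F—G, C—H, A—C, G—I, B—C}.
Of the listed edges, {F—G, G—I} are in the MST → 2.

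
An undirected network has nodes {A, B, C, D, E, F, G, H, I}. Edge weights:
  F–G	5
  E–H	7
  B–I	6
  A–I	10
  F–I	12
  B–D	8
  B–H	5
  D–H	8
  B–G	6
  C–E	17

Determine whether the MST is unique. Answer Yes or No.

No

Kruskal's algorithm — process edges by increasing weight (ties by edge label):
B–H (5): add — endpoints in different components.
F–G (5): add — endpoints in different components.
B–G (6): add — endpoints in different components.
B–I (6): add — endpoints in different components.
E–H (7): add — endpoints in different components.
B–D (8): add — endpoints in different components.
D–H (8): skip — D and H already connected.
A–I (10): add — endpoints in different components.
F–I (12): skip — F and I already connected.
C–E (17): add — endpoints in different components.
Non-tree edge D–H has weight 8, equal to the heaviest edge on its tree cycle — swapping gives another MST of the same weight. Not unique.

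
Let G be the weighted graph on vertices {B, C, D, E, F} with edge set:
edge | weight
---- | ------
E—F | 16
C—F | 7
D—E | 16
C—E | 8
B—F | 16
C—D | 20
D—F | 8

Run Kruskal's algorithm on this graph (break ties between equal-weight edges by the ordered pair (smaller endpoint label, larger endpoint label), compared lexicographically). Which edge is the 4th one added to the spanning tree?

B-F

Sort edges by weight, then run Kruskal:
C—F (7): add. Components now {B} {C,F} {D} {E}
C—E (8): add. Components now {B} {C,E,F} {D}
D—F (8): add. Components now {B} {C,D,E,F}
B—F (16): add. Components now {B,C,D,E,F}
The 4th edge added is B—F.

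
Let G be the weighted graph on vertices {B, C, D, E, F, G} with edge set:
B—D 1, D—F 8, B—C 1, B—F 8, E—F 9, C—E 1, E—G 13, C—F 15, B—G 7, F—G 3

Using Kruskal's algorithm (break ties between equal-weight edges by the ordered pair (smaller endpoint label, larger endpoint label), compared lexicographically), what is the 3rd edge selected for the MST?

Kruskal: consider edges lightest-first.
B—C (1): add — endpoints in different components.
B—D (1): add — endpoints in different components.
C—E (1): add — endpoints in different components.
F—G (3): add — endpoints in different components.
B—G (7): add — endpoints in different components.
The 3rd edge added is C—E.

C-E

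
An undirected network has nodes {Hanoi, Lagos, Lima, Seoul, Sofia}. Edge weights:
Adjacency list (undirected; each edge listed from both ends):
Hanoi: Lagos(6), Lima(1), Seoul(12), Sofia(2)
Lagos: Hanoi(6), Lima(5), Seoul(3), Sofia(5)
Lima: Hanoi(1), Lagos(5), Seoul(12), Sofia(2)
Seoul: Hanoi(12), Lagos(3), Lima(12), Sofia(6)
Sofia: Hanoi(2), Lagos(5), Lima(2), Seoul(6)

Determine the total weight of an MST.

11

Sort edges by weight, then run Kruskal:
Hanoi-Lima (1): add. Components now {Hanoi,Lima} {Seoul} {Lagos} {Sofia}
Hanoi-Sofia (2): add. Components now {Hanoi,Lima,Sofia} {Seoul} {Lagos}
Lima-Sofia (2): skip — Lima and Sofia already connected.
Lagos-Seoul (3): add. Components now {Hanoi,Lima,Sofia} {Lagos,Seoul}
Lagos-Lima (5): add. Components now {Hanoi,Lagos,Lima,Seoul,Sofia}
MST edges: Hanoi-Lima, Hanoi-Sofia, Lagos-Seoul, Lagos-Lima; total weight 1+2+3+5 = 11.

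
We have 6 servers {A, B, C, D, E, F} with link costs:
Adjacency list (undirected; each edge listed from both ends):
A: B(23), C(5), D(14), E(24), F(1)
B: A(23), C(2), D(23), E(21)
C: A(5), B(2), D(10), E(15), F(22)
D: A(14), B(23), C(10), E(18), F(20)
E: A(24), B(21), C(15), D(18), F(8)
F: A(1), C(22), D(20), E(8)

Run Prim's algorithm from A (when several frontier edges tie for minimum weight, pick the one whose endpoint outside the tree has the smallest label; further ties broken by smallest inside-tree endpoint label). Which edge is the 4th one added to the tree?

Prim, starting at A.
Step 1: frontier [A-F 1, A-C 5, A-D 14, A-B 23, A-E 24] → take A-F (1); add F.
Step 2: frontier [A-C 5, A-D 14, A-B 23, A-E 24, E-F 8, D-F 20, C-F 22] → take A-C (5); add C.
Step 3: frontier [A-D 14, A-B 23, A-E 24, B-C 2, C-D 10, C-E 15, E-F 8, D-F 20] → take B-C (2); add B.
Step 4: frontier [A-D 14, A-E 24, B-E 21, B-D 23, C-D 10, C-E 15, E-F 8, D-F 20] → take E-F (8); add E.
Step 5: frontier [A-D 14, B-D 23, C-D 10, D-E 18, D-F 20] → take C-D (10); add D.
The 4th edge added is E-F.

E-F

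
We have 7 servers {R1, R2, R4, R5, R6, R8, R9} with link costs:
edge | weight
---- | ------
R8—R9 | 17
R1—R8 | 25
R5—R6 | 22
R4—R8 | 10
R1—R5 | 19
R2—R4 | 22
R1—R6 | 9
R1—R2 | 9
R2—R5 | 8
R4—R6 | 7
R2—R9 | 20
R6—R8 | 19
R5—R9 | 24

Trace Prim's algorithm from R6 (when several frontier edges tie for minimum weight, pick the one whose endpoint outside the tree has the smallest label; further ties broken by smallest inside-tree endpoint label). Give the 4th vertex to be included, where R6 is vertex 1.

Prim, starting at R6.
Step 1: frontier [R4—R6 7, R1—R6 9, R6—R8 19, R5—R6 22] → take R4—R6 (7); add R4.
Step 2: frontier [R4—R8 10, R2—R4 22, R1—R6 9, R6—R8 19, R5—R6 22] → take R1—R6 (9); add R1.
Step 3: frontier [R1—R2 9, R1—R5 19, R1—R8 25, R4—R8 10, R2—R4 22, R6—R8 19, R5—R6 22] → take R1—R2 (9); add R2.
Step 4: frontier [R1—R5 19, R1—R8 25, R2—R5 8, R2—R9 20, R4—R8 10, R6—R8 19, R5—R6 22] → take R2—R5 (8); add R5.
Step 5: frontier [R1—R8 25, R2—R9 20, R4—R8 10, R5—R9 24, R6—R8 19] → take R4—R8 (10); add R8.
Step 6: frontier [R2—R9 20, R5—R9 24, R8—R9 17] → take R8—R9 (17); add R9.
Vertex order: R6, R4, R1, R2, R5, R8, R9. The 4th vertex is R2.

R2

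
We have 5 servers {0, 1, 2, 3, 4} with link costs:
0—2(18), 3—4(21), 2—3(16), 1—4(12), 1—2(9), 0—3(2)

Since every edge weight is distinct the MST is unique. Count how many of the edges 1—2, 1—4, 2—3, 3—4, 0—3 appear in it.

4

Kruskal: consider edges lightest-first.
0—3 (2): add. Components now {0,3} {1} {2} {4}
1—2 (9): add. Components now {0,3} {1,2} {4}
1—4 (12): add. Components now {0,3} {1,2,4}
2—3 (16): add. Components now {0,1,2,3,4}
MST edge set: {0—3, 1—2, 1—4, 2—3}.
Of the listed edges, {1—2, 1—4, 2—3, 0—3} are in the MST → 4.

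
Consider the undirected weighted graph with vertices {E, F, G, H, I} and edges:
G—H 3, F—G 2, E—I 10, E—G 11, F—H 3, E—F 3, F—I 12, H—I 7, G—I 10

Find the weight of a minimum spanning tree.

15

Prim, starting at H.
Step 1: frontier [F—H 3, G—H 3, H—I 7] → take F—H (3); add F.
Step 2: frontier [F—G 2, E—F 3, F—I 12, G—H 3, H—I 7] → take F—G (2); add G.
Step 3: frontier [E—F 3, F—I 12, G—I 10, E—G 11, H—I 7] → take E—F (3); add E.
Step 4: frontier [E—I 10, F—I 12, G—I 10, H—I 7] → take H—I (7); add I.
MST edges: F—H, F—G, E—F, H—I; total weight 3+2+3+7 = 15.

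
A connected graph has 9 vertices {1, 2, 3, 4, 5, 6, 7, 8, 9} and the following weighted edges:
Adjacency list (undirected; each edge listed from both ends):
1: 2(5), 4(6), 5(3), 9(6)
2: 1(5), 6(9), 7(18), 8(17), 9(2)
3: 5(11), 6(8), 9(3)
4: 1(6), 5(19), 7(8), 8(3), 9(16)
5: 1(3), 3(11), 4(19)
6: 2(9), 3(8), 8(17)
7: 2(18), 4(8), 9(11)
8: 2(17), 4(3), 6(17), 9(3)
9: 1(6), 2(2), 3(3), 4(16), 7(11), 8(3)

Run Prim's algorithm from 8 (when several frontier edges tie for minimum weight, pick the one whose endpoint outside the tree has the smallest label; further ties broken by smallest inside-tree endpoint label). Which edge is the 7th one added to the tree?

Prim's algorithm from 8:
Step 1: cheapest edge leaving the tree is 4-8 (3); add 4.
Step 2: cheapest edge leaving the tree is 8-9 (3); add 9.
Step 3: cheapest edge leaving the tree is 2-9 (2); add 2.
Step 4: cheapest edge leaving the tree is 3-9 (3); add 3.
Step 5: cheapest edge leaving the tree is 1-2 (5); add 1.
Step 6: cheapest edge leaving the tree is 1-5 (3); add 5.
Step 7: cheapest edge leaving the tree is 3-6 (8); add 6.
Step 8: cheapest edge leaving the tree is 4-7 (8); add 7.
The 7th edge added is 3-6.

3-6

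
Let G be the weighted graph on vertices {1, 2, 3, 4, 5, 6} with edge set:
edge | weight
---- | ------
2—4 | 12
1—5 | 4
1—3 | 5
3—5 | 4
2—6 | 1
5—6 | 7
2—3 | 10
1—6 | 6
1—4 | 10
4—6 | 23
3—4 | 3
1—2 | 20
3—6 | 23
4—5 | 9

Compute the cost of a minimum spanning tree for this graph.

18

Kruskal: consider edges lightest-first.
2—6 (1): add. Components now {1} {2,6} {3} {4} {5}
3—4 (3): add. Components now {1} {2,6} {3,4} {5}
1—5 (4): add. Components now {1,5} {2,6} {3,4}
3—5 (4): add. Components now {1,3,4,5} {2,6}
1—3 (5): skip — 1 and 3 already connected.
1—6 (6): add. Components now {1,2,3,4,5,6}
MST edges: 2—6, 3—4, 1—5, 3—5, 1—6; total weight 1+3+4+4+6 = 18.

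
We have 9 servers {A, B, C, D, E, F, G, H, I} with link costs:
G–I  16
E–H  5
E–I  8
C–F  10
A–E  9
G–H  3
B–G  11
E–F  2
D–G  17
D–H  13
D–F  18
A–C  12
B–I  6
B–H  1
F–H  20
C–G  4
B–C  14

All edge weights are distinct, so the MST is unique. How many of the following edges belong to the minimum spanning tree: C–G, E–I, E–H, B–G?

Kruskal: consider edges lightest-first.
B–H (1): add — endpoints in different components.
E–F (2): add — endpoints in different components.
G–H (3): add — endpoints in different components.
C–G (4): add — endpoints in different components.
E–H (5): add — endpoints in different components.
B–I (6): add — endpoints in different components.
E–I (8): skip — E and I already connected.
A–E (9): add — endpoints in different components.
C–F (10): skip — C and F already connected.
B–G (11): skip — B and G already connected.
A–C (12): skip — A and C already connected.
D–H (13): add — endpoints in different components.
MST edge set: {B–H, E–F, G–H, C–G, E–H, B–I, A–E, D–H}.
Of the listed edges, {C–G, E–H} are in the MST → 2.

2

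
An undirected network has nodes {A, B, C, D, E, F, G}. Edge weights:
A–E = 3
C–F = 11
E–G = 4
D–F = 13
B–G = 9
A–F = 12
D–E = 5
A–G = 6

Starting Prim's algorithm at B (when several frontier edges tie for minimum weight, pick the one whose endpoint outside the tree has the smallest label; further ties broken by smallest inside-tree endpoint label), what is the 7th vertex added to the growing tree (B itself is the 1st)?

C

Prim's algorithm from B:
Step 1: cheapest edge leaving the tree is B–G (9); add G.
Step 2: cheapest edge leaving the tree is E–G (4); add E.
Step 3: cheapest edge leaving the tree is A–E (3); add A.
Step 4: cheapest edge leaving the tree is D–E (5); add D.
Step 5: cheapest edge leaving the tree is A–F (12); add F.
Step 6: cheapest edge leaving the tree is C–F (11); add C.
Vertex order: B, G, E, A, D, F, C. The 7th vertex is C.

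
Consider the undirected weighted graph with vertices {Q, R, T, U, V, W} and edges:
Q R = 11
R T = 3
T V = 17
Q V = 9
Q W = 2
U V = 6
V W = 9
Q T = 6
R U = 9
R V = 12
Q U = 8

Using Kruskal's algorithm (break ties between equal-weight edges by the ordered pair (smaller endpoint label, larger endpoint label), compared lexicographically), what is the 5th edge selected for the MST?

Q-U

Kruskal's algorithm — process edges by increasing weight (ties by edge label):
Q W (2): add — endpoints in different components.
R T (3): add — endpoints in different components.
Q T (6): add — endpoints in different components.
U V (6): add — endpoints in different components.
Q U (8): add — endpoints in different components.
The 5th edge added is Q U.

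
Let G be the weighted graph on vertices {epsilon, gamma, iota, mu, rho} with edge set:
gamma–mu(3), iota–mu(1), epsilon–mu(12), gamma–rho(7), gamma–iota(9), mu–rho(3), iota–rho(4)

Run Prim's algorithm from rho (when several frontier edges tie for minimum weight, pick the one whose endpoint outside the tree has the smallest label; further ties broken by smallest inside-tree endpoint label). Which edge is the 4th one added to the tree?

Prim's algorithm from rho:
Step 1: frontier [mu–rho 3, iota–rho 4, gamma–rho 7] → take mu–rho (3); add mu.
Step 2: frontier [iota–mu 1, gamma–mu 3, epsilon–mu 12, iota–rho 4, gamma–rho 7] → take iota–mu (1); add iota.
Step 3: frontier [gamma–iota 9, gamma–mu 3, epsilon–mu 12, gamma–rho 7] → take gamma–mu (3); add gamma.
Step 4: frontier [epsilon–mu 12] → take epsilon–mu (12); add epsilon.
The 4th edge added is epsilon–mu.

epsilon-mu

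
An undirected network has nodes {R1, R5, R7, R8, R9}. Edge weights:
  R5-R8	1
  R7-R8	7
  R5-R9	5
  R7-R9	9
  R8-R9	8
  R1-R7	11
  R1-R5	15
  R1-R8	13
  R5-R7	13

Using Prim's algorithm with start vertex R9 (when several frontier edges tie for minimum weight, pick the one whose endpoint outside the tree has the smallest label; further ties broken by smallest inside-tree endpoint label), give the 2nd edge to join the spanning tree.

Prim's algorithm from R9:
Step 1: cheapest edge leaving the tree is R5-R9 (5); add R5.
Step 2: cheapest edge leaving the tree is R5-R8 (1); add R8.
Step 3: cheapest edge leaving the tree is R7-R8 (7); add R7.
Step 4: cheapest edge leaving the tree is R1-R7 (11); add R1.
The 2nd edge added is R5-R8.

R5-R8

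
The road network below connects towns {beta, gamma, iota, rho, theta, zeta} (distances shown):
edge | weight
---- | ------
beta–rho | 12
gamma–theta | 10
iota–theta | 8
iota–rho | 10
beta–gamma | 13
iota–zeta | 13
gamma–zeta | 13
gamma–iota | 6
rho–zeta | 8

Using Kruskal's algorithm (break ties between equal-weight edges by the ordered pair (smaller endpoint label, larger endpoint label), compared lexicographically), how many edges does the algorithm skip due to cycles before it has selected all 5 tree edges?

1

Kruskal's algorithm — process edges by increasing weight (ties by edge label):
gamma–iota (6): add. Components now {rho} {gamma,iota} {theta} {beta} {zeta}
iota–theta (8): add. Components now {rho} {gamma,iota,theta} {beta} {zeta}
rho–zeta (8): add. Components now {rho,zeta} {gamma,iota,theta} {beta}
gamma–theta (10): skip — theta and gamma already connected.
iota–rho (10): add. Components now {gamma,iota,rho,theta,zeta} {beta}
beta–rho (12): add. Components now {beta,gamma,iota,rho,theta,zeta}
Edges rejected before the tree was complete: 1.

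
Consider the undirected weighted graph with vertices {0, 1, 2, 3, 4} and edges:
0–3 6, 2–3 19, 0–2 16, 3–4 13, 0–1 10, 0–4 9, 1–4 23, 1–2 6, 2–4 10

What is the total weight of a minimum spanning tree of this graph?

31

Prim's algorithm from 3:
Step 1: cheapest edge leaving the tree is 0–3 (6); add 0.
Step 2: cheapest edge leaving the tree is 0–4 (9); add 4.
Step 3: cheapest edge leaving the tree is 0–1 (10); add 1.
Step 4: cheapest edge leaving the tree is 1–2 (6); add 2.
MST edges: 0–3, 0–4, 0–1, 1–2; total weight 6+9+10+6 = 31.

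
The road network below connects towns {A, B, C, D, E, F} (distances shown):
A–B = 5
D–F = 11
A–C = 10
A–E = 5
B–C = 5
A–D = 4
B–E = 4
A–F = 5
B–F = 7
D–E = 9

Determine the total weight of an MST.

Grow the tree from D using Prim:
Step 1: frontier [A–D 4, D–E 9, D–F 11] → take A–D (4); add A.
Step 2: frontier [A–B 5, A–E 5, A–F 5, A–C 10, D–E 9, D–F 11] → take A–B (5); add B.
Step 3: frontier [A–E 5, A–F 5, A–C 10, B–E 4, B–C 5, B–F 7, D–E 9, D–F 11] → take B–E (4); add E.
Step 4: frontier [A–F 5, A–C 10, B–C 5, B–F 7, D–F 11] → take B–C (5); add C.
Step 5: frontier [A–F 5, B–F 7, D–F 11] → take A–F (5); add F.
MST edges: A–D, A–B, B–E, B–C, A–F; total weight 4+5+4+5+5 = 23.

23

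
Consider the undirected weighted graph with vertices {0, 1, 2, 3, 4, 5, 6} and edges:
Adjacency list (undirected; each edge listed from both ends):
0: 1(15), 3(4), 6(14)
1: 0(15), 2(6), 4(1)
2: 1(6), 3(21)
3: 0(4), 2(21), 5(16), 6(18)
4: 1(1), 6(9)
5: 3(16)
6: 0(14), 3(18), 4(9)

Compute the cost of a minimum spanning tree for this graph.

Grow the tree from 5 using Prim:
Step 1: cheapest edge leaving the tree is 3-5 (16); add 3.
Step 2: cheapest edge leaving the tree is 0-3 (4); add 0.
Step 3: cheapest edge leaving the tree is 0-6 (14); add 6.
Step 4: cheapest edge leaving the tree is 4-6 (9); add 4.
Step 5: cheapest edge leaving the tree is 1-4 (1); add 1.
Step 6: cheapest edge leaving the tree is 1-2 (6); add 2.
MST edges: 3-5, 0-3, 0-6, 4-6, 1-4, 1-2; total weight 16+4+14+9+1+6 = 50.

50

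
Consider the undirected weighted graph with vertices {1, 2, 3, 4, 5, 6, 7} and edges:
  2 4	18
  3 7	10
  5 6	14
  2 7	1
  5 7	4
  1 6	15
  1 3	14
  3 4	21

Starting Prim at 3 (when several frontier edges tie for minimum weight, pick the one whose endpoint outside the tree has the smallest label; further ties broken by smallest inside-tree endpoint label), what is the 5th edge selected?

Prim, starting at 3.
Step 1: frontier [3 7 10, 1 3 14, 3 4 21] → take 3 7 (10); add 7.
Step 2: frontier [1 3 14, 3 4 21, 2 7 1, 5 7 4] → take 2 7 (1); add 2.
Step 3: frontier [2 4 18, 1 3 14, 3 4 21, 5 7 4] → take 5 7 (4); add 5.
Step 4: frontier [2 4 18, 1 3 14, 3 4 21, 5 6 14] → take 1 3 (14); add 1.
Step 5: frontier [1 6 15, 2 4 18, 3 4 21, 5 6 14] → take 5 6 (14); add 6.
Step 6: frontier [2 4 18, 3 4 21] → take 2 4 (18); add 4.
The 5th edge added is 5 6.

5-6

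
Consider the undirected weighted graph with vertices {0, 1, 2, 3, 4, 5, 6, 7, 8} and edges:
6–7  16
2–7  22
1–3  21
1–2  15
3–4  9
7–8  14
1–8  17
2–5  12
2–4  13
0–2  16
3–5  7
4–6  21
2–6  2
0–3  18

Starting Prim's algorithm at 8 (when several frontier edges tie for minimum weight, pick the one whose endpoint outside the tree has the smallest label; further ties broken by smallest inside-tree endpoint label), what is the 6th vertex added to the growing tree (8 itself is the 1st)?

3

Grow the tree from 8 using Prim:
Step 1: cheapest edge leaving the tree is 7–8 (14); add 7.
Step 2: cheapest edge leaving the tree is 6–7 (16); add 6.
Step 3: cheapest edge leaving the tree is 2–6 (2); add 2.
Step 4: cheapest edge leaving the tree is 2–5 (12); add 5.
Step 5: cheapest edge leaving the tree is 3–5 (7); add 3.
Step 6: cheapest edge leaving the tree is 3–4 (9); add 4.
Step 7: cheapest edge leaving the tree is 1–2 (15); add 1.
Step 8: cheapest edge leaving the tree is 0–2 (16); add 0.
Vertex order: 8, 7, 6, 2, 5, 3, 4, 1, 0. The 6th vertex is 3.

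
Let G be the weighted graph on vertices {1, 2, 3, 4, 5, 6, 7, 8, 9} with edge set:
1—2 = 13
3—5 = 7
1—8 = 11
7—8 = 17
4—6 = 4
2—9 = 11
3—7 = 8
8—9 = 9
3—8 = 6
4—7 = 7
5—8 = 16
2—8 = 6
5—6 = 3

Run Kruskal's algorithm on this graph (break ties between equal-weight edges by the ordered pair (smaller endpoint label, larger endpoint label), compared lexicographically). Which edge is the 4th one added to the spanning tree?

Sort edges by weight, then run Kruskal:
5—6 (3): add — endpoints in different components.
4—6 (4): add — endpoints in different components.
2—8 (6): add — endpoints in different components.
3—8 (6): add — endpoints in different components.
3—5 (7): add — endpoints in different components.
4—7 (7): add — endpoints in different components.
3—7 (8): skip — 3 and 7 already connected.
8—9 (9): add — endpoints in different components.
1—8 (11): add — endpoints in different components.
The 4th edge added is 3—8.

3-8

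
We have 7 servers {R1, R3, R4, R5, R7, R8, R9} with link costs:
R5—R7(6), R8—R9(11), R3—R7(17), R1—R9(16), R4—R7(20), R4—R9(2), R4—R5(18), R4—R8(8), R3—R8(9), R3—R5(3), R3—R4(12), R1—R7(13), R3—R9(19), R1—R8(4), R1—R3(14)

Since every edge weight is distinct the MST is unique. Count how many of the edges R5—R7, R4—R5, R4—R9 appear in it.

2

Kruskal's algorithm — process edges by increasing weight (ties by edge label):
R4—R9 (2): add. Components now {R5} {R1} {R4,R9} {R7} {R8} {R3}
R3—R5 (3): add. Components now {R3,R5} {R1} {R4,R9} {R7} {R8}
R1—R8 (4): add. Components now {R3,R5} {R1,R8} {R4,R9} {R7}
R5—R7 (6): add. Components now {R3,R5,R7} {R1,R8} {R4,R9}
R4—R8 (8): add. Components now {R3,R5,R7} {R1,R4,R8,R9}
R3—R8 (9): add. Components now {R1,R3,R4,R5,R7,R8,R9}
MST edge set: {R4—R9, R3—R5, R1—R8, R5—R7, R4—R8, R3—R8}.
Of the listed edges, {R5—R7, R4—R9} are in the MST → 2.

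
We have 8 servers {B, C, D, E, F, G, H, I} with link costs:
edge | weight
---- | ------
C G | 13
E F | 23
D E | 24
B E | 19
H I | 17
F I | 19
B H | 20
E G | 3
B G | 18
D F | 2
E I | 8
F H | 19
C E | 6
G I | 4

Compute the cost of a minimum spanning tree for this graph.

69

Prim's algorithm from H:
Step 1: frontier [H I 17, F H 19, B H 20] → take H I (17); add I.
Step 2: frontier [F H 19, B H 20, G I 4, E I 8, F I 19] → take G I (4); add G.
Step 3: frontier [E G 3, C G 13, B G 18, F H 19, B H 20, E I 8, F I 19] → take E G (3); add E.
Step 4: frontier [C E 6, B E 19, E F 23, D E 24, C G 13, B G 18, F H 19, B H 20, F I 19] → take C E (6); add C.
Step 5: frontier [B E 19, E F 23, D E 24, B G 18, F H 19, B H 20, F I 19] → take B G (18); add B.
Step 6: frontier [E F 23, D E 24, F H 19, F I 19] → take F H (19); add F.
Step 7: frontier [D E 24, D F 2] → take D F (2); add D.
MST edges: H I, G I, E G, C E, B G, F H, D F; total weight 17+4+3+6+18+19+2 = 69.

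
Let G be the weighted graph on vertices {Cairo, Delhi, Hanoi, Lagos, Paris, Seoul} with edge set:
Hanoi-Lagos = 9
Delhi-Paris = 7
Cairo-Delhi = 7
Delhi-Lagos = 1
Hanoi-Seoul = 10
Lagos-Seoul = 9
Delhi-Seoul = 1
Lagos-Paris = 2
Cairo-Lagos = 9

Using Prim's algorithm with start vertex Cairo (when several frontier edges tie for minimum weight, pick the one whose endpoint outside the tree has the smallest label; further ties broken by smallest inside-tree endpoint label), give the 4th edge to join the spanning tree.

Grow the tree from Cairo using Prim:
Step 1: frontier [Cairo-Delhi 7, Cairo-Lagos 9] → take Cairo-Delhi (7); add Delhi.
Step 2: frontier [Cairo-Lagos 9, Delhi-Lagos 1, Delhi-Seoul 1, Delhi-Paris 7] → take Delhi-Lagos (1); add Lagos.
Step 3: frontier [Delhi-Seoul 1, Delhi-Paris 7, Lagos-Paris 2, Hanoi-Lagos 9, Lagos-Seoul 9] → take Delhi-Seoul (1); add Seoul.
Step 4: frontier [Delhi-Paris 7, Lagos-Paris 2, Hanoi-Lagos 9, Hanoi-Seoul 10] → take Lagos-Paris (2); add Paris.
Step 5: frontier [Hanoi-Lagos 9, Hanoi-Seoul 10] → take Hanoi-Lagos (9); add Hanoi.
The 4th edge added is Lagos-Paris.

Lagos-Paris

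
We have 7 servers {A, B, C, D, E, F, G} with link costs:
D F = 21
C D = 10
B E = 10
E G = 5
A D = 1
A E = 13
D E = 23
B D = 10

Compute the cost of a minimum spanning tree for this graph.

Kruskal: consider edges lightest-first.
A D (1): add. Components now {A,D} {B} {C} {E} {F} {G}
E G (5): add. Components now {A,D} {B} {C} {E,G} {F}
B D (10): add. Components now {A,B,D} {C} {E,G} {F}
B E (10): add. Components now {A,B,D,E,G} {C} {F}
C D (10): add. Components now {A,B,C,D,E,G} {F}
A E (13): skip — A and E already connected.
D F (21): add. Components now {A,B,C,D,E,F,G}
MST edges: A D, E G, B D, B E, C D, D F; total weight 1+5+10+10+10+21 = 57.

57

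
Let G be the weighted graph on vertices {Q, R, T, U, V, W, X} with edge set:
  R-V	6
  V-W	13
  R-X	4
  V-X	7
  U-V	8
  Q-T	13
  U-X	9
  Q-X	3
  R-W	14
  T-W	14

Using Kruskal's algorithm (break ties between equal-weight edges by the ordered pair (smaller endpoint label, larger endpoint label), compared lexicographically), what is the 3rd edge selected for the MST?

Sort edges by weight, then run Kruskal:
Q-X (3): add. Components now {V} {Q,X} {U} {W} {T} {R}
R-X (4): add. Components now {V} {Q,R,X} {U} {W} {T}
R-V (6): add. Components now {Q,R,V,X} {U} {W} {T}
V-X (7): skip — V and X already connected.
U-V (8): add. Components now {Q,R,U,V,X} {W} {T}
U-X (9): skip — X and U already connected.
Q-T (13): add. Components now {Q,R,T,U,V,X} {W}
V-W (13): add. Components now {Q,R,T,U,V,W,X}
The 3rd edge added is R-V.

R-V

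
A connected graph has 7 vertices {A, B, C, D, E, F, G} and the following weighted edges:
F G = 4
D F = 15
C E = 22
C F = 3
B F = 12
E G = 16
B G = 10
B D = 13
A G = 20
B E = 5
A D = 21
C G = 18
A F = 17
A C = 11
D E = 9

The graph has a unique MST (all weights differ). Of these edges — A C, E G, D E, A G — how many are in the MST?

2

Kruskal's algorithm — process edges by increasing weight (ties by edge label):
C F (3): add — endpoints in different components.
F G (4): add — endpoints in different components.
B E (5): add — endpoints in different components.
D E (9): add — endpoints in different components.
B G (10): add — endpoints in different components.
A C (11): add — endpoints in different components.
MST edge set: {C F, F G, B E, D E, B G, A C}.
Of the listed edges, {A C, D E} are in the MST → 2.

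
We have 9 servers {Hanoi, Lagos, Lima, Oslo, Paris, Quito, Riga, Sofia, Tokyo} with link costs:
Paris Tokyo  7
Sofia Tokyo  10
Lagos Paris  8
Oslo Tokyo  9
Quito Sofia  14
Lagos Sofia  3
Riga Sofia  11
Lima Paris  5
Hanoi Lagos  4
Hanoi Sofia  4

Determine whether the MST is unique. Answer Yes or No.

No

Sort edges by weight, then run Kruskal:
Lagos Sofia (3): add — endpoints in different components.
Hanoi Lagos (4): add — endpoints in different components.
Hanoi Sofia (4): skip — Hanoi and Sofia already connected.
Lima Paris (5): add — endpoints in different components.
Paris Tokyo (7): add — endpoints in different components.
Lagos Paris (8): add — endpoints in different components.
Oslo Tokyo (9): add — endpoints in different components.
Sofia Tokyo (10): skip — Tokyo and Sofia already connected.
Riga Sofia (11): add — endpoints in different components.
Quito Sofia (14): add — endpoints in different components.
Non-tree edge Hanoi Sofia has weight 4, equal to the heaviest edge on its tree cycle — swapping gives another MST of the same weight. Not unique.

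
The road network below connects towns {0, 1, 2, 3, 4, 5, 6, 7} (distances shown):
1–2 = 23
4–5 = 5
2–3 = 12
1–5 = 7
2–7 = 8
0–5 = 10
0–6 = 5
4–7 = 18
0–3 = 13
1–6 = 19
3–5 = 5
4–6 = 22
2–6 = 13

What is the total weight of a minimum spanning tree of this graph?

52

Prim, starting at 2.
Step 1: frontier [2–7 8, 2–3 12, 2–6 13, 1–2 23] → take 2–7 (8); add 7.
Step 2: frontier [2–3 12, 2–6 13, 1–2 23, 4–7 18] → take 2–3 (12); add 3.
Step 3: frontier [2–6 13, 1–2 23, 3–5 5, 0–3 13, 4–7 18] → take 3–5 (5); add 5.
Step 4: frontier [2–6 13, 1–2 23, 0–3 13, 4–5 5, 1–5 7, 0–5 10, 4–7 18] → take 4–5 (5); add 4.
Step 5: frontier [2–6 13, 1–2 23, 0–3 13, 4–6 22, 1–5 7, 0–5 10] → take 1–5 (7); add 1.
Step 6: frontier [1–6 19, 2–6 13, 0–3 13, 4–6 22, 0–5 10] → take 0–5 (10); add 0.
Step 7: frontier [0–6 5, 1–6 19, 2–6 13, 4–6 22] → take 0–6 (5); add 6.
MST edges: 2–7, 2–3, 3–5, 4–5, 1–5, 0–5, 0–6; total weight 8+12+5+5+7+10+5 = 52.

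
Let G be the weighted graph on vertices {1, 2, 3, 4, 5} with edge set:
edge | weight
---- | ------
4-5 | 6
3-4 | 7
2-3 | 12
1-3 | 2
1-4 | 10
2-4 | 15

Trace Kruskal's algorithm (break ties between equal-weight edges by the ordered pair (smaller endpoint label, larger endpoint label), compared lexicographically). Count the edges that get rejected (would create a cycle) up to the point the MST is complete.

1

Sort edges by weight, then run Kruskal:
1-3 (2): add. Components now {1,3} {2} {4} {5}
4-5 (6): add. Components now {1,3} {2} {4,5}
3-4 (7): add. Components now {1,3,4,5} {2}
1-4 (10): skip — 1 and 4 already connected.
2-3 (12): add. Components now {1,2,3,4,5}
Edges rejected before the tree was complete: 1.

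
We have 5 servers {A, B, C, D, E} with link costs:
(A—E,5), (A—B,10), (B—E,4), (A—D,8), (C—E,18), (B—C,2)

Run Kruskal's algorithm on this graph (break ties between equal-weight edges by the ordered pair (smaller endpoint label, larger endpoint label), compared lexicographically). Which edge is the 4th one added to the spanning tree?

Kruskal's algorithm — process edges by increasing weight (ties by edge label):
B—C (2): add. Components now {A} {B,C} {D} {E}
B—E (4): add. Components now {A} {B,C,E} {D}
A—E (5): add. Components now {A,B,C,E} {D}
A—D (8): add. Components now {A,B,C,D,E}
The 4th edge added is A—D.

A-D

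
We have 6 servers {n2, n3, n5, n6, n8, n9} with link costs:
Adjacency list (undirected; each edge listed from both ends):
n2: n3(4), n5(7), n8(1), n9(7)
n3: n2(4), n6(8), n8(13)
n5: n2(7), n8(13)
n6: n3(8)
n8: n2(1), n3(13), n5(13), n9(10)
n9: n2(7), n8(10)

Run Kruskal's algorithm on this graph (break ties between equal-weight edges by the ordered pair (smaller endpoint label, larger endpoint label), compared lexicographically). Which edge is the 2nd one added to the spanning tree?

n2-n3

Kruskal's algorithm — process edges by increasing weight (ties by edge label):
n2—n8 (1): add — endpoints in different components.
n2—n3 (4): add — endpoints in different components.
n2—n5 (7): add — endpoints in different components.
n2—n9 (7): add — endpoints in different components.
n3—n6 (8): add — endpoints in different components.
The 2nd edge added is n2—n3.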